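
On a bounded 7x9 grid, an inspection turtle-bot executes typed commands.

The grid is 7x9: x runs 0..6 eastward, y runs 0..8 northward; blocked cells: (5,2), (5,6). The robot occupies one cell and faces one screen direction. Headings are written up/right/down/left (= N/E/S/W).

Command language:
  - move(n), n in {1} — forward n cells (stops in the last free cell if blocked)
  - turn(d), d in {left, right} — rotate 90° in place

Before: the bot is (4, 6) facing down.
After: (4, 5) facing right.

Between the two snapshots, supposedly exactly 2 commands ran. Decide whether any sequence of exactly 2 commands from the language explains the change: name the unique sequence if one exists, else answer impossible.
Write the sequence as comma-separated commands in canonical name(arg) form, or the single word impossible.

move(1), turn(left)

key: order matters: swapping move(1) and turn(left) lands elsewhere
start: (4, 6) facing down
1. move(1) → (4, 5) facing down
2. turn(left) → (4, 5) facing right
all 9 alternatives checked — unique.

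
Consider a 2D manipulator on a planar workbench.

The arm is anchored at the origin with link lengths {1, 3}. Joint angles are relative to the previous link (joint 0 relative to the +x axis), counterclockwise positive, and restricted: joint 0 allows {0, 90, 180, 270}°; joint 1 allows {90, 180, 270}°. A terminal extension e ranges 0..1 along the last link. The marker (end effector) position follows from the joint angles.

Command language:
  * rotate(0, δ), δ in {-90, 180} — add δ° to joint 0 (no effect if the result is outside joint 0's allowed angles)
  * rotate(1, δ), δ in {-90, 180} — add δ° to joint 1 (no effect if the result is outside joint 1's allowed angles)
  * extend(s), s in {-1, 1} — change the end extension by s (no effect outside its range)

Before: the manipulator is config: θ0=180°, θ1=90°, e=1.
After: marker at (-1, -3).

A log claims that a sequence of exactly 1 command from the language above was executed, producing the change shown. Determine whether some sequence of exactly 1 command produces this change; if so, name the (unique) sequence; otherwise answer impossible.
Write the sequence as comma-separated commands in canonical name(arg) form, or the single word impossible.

from: config: θ0=180°, θ1=90°, e=1
t=1 extend(-1) ⇒ config: θ0=180°, θ1=90°, e=0
uniquely the one of 6 1-step routes that fits.

extend(-1)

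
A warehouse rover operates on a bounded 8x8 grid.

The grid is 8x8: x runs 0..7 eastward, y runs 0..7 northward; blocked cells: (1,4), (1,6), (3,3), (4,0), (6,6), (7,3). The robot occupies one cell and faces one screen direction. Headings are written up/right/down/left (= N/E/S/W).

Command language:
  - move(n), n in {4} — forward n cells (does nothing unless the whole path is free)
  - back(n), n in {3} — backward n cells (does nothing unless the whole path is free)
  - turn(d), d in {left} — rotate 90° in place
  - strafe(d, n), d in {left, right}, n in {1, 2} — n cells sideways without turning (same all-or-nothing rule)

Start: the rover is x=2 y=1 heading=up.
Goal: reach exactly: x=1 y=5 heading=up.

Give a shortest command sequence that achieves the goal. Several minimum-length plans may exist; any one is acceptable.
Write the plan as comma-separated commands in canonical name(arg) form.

from: x=2 y=1 heading=up
1. move(4) → x=2 y=5 heading=up
2. strafe(left, 1) → x=1 y=5 heading=up
nothing shorter than 2 reaches the goal.

move(4), strafe(left, 1)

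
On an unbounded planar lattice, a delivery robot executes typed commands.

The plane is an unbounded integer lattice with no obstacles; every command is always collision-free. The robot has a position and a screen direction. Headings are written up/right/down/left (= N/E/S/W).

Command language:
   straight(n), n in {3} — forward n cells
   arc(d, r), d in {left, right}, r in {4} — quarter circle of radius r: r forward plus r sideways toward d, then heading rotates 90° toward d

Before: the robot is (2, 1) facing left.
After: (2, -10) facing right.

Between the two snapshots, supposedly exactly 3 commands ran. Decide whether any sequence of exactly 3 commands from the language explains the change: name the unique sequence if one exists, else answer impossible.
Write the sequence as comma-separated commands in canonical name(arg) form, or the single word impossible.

key: position moved to (2,-10) AND the heading swung to E — translation plus rotation needed
t0: (2, 1) facing left
[1] after arc(left, 4): (-2, -3) facing down
[2] after straight(3): (-2, -6) facing down
[3] after arc(left, 4): (2, -10) facing right
all 27 alternatives checked — unique.

arc(left, 4), straight(3), arc(left, 4)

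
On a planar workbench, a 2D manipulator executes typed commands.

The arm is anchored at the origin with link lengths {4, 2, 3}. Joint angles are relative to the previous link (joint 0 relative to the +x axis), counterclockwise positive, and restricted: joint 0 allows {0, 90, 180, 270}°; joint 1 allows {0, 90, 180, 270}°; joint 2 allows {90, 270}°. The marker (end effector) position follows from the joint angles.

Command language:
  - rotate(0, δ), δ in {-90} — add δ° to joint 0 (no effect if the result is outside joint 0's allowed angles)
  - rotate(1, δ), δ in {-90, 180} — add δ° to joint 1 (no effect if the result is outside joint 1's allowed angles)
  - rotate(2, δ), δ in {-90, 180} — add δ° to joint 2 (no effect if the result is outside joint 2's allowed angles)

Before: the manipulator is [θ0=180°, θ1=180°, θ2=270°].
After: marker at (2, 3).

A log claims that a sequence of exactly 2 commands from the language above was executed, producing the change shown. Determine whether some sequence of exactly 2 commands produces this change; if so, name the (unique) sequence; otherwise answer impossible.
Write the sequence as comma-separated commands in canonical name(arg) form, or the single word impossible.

begin: [θ0=180°, θ1=180°, θ2=270°]
[1] after rotate(0, -90): [θ0=90°, θ1=180°, θ2=270°]
[2] after rotate(0, -90): [θ0=0°, θ1=180°, θ2=270°]
all 25 alternatives checked — unique.

rotate(0, -90), rotate(0, -90)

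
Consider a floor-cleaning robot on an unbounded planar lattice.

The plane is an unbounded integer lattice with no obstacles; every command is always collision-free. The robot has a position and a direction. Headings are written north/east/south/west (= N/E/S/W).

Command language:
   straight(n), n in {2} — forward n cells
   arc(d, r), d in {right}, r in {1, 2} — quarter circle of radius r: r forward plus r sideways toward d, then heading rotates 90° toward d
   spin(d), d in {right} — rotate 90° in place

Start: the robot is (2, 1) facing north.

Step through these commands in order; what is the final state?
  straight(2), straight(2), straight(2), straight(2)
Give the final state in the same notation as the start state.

t0: (2, 1) facing north
[1] after straight(2): (2, 3) facing north
[2] after straight(2): (2, 5) facing north
[3] after straight(2): (2, 7) facing north
[4] after straight(2): (2, 9) facing north

(2, 9) facing north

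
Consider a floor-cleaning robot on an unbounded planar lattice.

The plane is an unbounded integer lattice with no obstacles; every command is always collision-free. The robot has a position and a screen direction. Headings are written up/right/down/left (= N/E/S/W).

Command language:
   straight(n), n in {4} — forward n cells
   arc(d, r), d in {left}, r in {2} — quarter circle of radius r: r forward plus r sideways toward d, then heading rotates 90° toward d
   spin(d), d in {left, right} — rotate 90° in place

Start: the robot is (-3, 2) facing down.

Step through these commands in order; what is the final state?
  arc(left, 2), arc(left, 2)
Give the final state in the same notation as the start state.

(1, 2) facing up

t0: (-3, 2) facing down
1. arc(left, 2) → (-1, 0) facing right
2. arc(left, 2) → (1, 2) facing up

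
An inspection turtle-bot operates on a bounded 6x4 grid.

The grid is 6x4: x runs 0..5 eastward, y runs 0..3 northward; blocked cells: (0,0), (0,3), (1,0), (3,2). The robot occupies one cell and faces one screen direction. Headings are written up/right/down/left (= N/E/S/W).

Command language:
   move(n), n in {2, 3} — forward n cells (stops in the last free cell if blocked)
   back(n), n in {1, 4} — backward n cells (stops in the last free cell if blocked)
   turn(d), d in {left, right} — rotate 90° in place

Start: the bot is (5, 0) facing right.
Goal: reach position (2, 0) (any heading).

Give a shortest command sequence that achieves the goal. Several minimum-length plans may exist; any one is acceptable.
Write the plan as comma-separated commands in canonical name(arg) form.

begin: (5, 0) facing right
t=1 back(4) ⇒ (2, 0) facing right
shorter routes all fall short; 1 is best.

back(4)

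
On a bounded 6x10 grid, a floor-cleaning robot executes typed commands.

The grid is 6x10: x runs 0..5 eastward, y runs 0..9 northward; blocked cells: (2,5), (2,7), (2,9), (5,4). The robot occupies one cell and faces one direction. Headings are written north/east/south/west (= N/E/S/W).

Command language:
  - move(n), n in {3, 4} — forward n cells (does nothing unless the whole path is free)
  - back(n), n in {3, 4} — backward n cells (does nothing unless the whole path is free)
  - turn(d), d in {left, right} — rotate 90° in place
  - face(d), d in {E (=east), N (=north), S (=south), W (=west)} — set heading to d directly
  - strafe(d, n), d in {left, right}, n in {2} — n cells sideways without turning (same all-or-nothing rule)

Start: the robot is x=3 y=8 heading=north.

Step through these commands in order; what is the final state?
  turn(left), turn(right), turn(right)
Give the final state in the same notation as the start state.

x=3 y=8 heading=east

from: x=3 y=8 heading=north
[1] after turn(left): x=3 y=8 heading=west
[2] after turn(right): x=3 y=8 heading=north
[3] after turn(right): x=3 y=8 heading=east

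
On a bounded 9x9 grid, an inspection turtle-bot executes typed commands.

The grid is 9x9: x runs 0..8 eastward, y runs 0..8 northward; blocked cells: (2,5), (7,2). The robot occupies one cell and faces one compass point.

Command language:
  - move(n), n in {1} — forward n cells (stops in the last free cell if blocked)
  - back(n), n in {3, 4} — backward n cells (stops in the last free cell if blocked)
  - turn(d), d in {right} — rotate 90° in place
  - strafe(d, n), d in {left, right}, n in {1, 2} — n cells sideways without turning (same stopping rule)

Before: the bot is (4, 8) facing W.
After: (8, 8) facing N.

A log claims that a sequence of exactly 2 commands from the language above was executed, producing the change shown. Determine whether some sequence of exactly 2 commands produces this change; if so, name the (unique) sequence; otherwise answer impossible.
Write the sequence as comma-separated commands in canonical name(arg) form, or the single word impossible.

key: order matters: swapping back(4) and turn(right) lands elsewhere
from: (4, 8) facing W
[1] after back(4): (8, 8) facing W
[2] after turn(right): (8, 8) facing N
no other 2-command option fits: unique.

back(4), turn(right)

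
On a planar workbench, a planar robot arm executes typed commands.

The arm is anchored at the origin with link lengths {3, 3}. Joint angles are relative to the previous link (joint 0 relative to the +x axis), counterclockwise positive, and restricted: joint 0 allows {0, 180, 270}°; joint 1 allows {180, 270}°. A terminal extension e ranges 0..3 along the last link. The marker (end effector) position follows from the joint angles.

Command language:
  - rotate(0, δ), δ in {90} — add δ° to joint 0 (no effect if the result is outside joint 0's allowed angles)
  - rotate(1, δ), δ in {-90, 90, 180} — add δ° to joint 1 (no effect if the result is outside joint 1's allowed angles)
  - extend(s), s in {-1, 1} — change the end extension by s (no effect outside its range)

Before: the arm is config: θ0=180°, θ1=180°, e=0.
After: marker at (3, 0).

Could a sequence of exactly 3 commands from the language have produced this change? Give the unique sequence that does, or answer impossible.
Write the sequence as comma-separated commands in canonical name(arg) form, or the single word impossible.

extend(1), extend(1), extend(1)

initial: config: θ0=180°, θ1=180°, e=0
t=1 extend(1) ⇒ config: θ0=180°, θ1=180°, e=1
t=2 extend(1) ⇒ config: θ0=180°, θ1=180°, e=2
t=3 extend(1) ⇒ config: θ0=180°, θ1=180°, e=3
uniquely the one of 216 3-step routes that fits.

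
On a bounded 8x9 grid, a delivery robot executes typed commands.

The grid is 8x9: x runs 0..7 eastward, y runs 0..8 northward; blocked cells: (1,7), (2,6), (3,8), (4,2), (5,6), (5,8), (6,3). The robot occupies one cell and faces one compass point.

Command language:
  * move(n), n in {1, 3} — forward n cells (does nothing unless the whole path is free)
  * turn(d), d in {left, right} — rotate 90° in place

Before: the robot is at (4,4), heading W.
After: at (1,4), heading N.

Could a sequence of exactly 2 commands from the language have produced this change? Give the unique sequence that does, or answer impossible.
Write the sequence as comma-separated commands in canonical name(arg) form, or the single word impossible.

key: running turn(right) before move(3) would end elsewhere — order is forced
t0: at (4,4), heading W
t=1 move(3) ⇒ at (1,4), heading W
t=2 turn(right) ⇒ at (1,4), heading N
no other 2-command option fits: unique.

move(3), turn(right)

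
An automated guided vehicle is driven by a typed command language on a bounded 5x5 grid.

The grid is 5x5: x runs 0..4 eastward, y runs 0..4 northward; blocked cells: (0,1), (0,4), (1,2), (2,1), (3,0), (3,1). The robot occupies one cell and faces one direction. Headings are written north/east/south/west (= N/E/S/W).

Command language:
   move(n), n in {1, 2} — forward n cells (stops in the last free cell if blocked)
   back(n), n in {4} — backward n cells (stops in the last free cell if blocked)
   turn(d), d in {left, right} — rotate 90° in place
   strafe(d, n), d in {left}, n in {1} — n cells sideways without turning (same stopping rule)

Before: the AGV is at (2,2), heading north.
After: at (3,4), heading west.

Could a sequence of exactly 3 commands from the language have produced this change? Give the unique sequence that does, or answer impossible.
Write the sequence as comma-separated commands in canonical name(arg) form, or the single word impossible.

no 3-step route produces this change.

impossible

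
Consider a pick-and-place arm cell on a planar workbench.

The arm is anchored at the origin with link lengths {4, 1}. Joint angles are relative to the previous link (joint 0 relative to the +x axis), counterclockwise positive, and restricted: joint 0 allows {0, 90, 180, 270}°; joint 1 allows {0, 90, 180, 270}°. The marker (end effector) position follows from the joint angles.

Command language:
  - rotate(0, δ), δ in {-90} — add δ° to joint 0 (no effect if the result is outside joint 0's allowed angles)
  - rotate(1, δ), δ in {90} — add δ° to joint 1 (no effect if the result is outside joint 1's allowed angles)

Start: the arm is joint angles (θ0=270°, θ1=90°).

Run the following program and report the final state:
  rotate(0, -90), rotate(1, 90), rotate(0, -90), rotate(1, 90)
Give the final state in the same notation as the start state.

begin: joint angles (θ0=270°, θ1=90°)
t=1 rotate(0, -90) ⇒ joint angles (θ0=180°, θ1=90°)
t=2 rotate(1, 90) ⇒ joint angles (θ0=180°, θ1=180°)
t=3 rotate(0, -90) ⇒ joint angles (θ0=90°, θ1=180°)
t=4 rotate(1, 90) ⇒ joint angles (θ0=90°, θ1=270°)

joint angles (θ0=90°, θ1=270°)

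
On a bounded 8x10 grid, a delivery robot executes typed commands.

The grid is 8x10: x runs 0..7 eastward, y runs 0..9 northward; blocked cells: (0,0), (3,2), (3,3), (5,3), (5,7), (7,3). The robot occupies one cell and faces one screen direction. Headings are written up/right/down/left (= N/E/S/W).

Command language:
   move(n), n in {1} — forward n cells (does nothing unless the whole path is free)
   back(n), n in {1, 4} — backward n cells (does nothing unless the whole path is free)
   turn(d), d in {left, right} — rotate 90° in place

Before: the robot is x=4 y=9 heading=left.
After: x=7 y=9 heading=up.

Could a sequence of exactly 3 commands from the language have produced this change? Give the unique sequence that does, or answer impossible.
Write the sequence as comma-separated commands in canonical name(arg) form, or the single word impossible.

move(1), back(4), turn(right)

key: cell and facing (now N) both changed — the 3 commands mix motion and turning
begin: x=4 y=9 heading=left
[1] after move(1): x=3 y=9 heading=left
[2] after back(4): x=7 y=9 heading=left
[3] after turn(right): x=7 y=9 heading=up
no rival 3-sequence matches.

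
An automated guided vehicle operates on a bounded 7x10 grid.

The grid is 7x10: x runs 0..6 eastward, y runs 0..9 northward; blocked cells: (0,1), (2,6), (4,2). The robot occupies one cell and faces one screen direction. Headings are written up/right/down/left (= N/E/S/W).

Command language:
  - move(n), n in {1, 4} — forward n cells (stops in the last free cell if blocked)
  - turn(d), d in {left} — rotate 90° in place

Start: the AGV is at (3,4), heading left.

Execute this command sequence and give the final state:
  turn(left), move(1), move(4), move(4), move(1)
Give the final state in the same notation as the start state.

start: at (3,4), heading left
[1] after turn(left): at (3,4), heading down
[2] after move(1): at (3,3), heading down
[3] after move(4): at (3,0), heading down
[4] after move(4): at (3,0), heading down
[5] after move(1): at (3,0), heading down

at (3,0), heading down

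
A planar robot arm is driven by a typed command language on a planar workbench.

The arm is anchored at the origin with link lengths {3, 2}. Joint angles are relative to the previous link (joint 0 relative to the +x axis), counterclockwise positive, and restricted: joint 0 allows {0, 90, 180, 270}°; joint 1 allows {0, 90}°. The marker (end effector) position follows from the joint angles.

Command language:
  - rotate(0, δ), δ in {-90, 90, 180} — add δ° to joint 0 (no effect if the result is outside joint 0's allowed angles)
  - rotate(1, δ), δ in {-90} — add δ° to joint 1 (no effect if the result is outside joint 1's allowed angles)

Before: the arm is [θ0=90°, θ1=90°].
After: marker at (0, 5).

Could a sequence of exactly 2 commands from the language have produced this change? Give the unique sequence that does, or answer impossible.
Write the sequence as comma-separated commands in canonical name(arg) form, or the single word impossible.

initial: [θ0=90°, θ1=90°]
t=1 rotate(1, -90) ⇒ [θ0=90°, θ1=0°]
t=2 rotate(1, -90) ⇒ [θ0=90°, θ1=0°]
no rival 2-sequence matches.

rotate(1, -90), rotate(1, -90)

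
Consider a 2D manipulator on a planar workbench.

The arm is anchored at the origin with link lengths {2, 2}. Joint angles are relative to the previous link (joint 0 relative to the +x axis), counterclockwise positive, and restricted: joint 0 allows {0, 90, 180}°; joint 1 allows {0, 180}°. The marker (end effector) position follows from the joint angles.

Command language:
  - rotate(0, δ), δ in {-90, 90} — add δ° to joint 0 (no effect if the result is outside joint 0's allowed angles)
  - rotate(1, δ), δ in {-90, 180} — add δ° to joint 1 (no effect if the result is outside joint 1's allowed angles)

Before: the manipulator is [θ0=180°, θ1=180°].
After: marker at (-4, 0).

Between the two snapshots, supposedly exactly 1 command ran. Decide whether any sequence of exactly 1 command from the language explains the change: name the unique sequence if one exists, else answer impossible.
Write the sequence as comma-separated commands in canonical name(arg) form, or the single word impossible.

start: [θ0=180°, θ1=180°]
1. rotate(1, 180) → [θ0=180°, θ1=0°]
no rival 1-sequence matches.

rotate(1, 180)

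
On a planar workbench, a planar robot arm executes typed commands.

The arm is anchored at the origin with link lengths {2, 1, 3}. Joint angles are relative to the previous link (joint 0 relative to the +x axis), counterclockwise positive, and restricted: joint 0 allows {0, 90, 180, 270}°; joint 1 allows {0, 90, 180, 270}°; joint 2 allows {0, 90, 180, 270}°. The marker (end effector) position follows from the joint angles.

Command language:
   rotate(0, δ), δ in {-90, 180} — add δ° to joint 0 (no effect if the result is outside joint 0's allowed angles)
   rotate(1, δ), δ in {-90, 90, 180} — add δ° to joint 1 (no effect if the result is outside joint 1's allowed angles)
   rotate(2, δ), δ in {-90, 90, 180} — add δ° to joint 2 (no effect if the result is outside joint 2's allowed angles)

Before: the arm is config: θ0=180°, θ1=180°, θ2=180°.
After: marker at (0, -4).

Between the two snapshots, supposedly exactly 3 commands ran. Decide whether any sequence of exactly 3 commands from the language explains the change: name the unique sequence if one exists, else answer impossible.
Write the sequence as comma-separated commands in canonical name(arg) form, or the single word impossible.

rotate(0, -90), rotate(0, -90), rotate(0, -90)

t0: config: θ0=180°, θ1=180°, θ2=180°
step 1 (rotate(0, -90)): config: θ0=90°, θ1=180°, θ2=180°
step 2 (rotate(0, -90)): config: θ0=0°, θ1=180°, θ2=180°
step 3 (rotate(0, -90)): config: θ0=270°, θ1=180°, θ2=180°
all 512 alternatives checked — unique.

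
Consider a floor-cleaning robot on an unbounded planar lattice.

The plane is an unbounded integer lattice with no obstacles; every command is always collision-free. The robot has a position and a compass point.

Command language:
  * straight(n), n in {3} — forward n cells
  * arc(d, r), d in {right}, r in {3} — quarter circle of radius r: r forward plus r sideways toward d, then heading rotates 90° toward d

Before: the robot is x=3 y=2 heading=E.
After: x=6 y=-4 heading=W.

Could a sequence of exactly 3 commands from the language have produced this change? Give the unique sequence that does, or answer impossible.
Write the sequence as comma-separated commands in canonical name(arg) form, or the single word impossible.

key: running arc(right, 3) before straight(3) would end elsewhere — order is forced
t0: x=3 y=2 heading=E
[1] after straight(3): x=6 y=2 heading=E
[2] after arc(right, 3): x=9 y=-1 heading=S
[3] after arc(right, 3): x=6 y=-4 heading=W
no rival 3-sequence matches.

straight(3), arc(right, 3), arc(right, 3)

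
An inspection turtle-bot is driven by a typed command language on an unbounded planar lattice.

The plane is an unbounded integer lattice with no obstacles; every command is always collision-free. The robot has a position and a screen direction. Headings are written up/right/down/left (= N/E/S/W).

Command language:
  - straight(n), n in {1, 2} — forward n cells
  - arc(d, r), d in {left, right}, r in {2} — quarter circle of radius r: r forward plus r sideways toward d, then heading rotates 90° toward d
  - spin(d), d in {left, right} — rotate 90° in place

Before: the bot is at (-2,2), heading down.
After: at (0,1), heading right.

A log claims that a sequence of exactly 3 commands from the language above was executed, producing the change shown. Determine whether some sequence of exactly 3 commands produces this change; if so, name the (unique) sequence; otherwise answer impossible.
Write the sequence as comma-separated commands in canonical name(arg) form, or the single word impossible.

key: cell and facing (now E) both changed — the 3 commands mix motion and turning
t0: at (-2,2), heading down
1. straight(1) → at (-2,1), heading down
2. spin(left) → at (-2,1), heading right
3. straight(2) → at (0,1), heading right
all 216 alternatives checked — unique.

straight(1), spin(left), straight(2)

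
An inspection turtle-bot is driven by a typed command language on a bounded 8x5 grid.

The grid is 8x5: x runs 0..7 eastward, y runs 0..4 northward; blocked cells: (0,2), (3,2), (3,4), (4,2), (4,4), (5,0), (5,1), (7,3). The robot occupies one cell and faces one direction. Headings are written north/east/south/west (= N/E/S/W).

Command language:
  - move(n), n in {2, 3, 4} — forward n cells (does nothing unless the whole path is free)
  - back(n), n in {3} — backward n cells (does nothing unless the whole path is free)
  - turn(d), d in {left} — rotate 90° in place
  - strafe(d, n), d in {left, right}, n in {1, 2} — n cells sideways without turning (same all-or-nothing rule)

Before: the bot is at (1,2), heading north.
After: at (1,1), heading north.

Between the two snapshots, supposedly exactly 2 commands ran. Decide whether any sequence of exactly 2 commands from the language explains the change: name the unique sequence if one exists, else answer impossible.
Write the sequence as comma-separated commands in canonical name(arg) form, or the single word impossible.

move(2), back(3)

key: order matters: swapping move(2) and back(3) lands elsewhere
initial: at (1,2), heading north
1. move(2) → at (1,4), heading north
2. back(3) → at (1,1), heading north
no rival 2-sequence matches.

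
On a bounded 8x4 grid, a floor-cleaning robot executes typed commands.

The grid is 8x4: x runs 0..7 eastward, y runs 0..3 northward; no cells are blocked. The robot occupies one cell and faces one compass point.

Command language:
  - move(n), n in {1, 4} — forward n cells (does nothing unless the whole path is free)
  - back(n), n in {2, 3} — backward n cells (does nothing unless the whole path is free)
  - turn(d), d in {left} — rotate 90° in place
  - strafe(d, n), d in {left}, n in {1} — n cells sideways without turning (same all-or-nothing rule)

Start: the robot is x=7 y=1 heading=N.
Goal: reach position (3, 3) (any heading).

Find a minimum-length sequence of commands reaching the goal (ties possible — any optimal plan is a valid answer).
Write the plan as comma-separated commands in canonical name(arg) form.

move(1), move(1), turn(left), move(4)

from: x=7 y=1 heading=N
t=1 move(1) ⇒ x=7 y=2 heading=N
t=2 move(1) ⇒ x=7 y=3 heading=N
t=3 turn(left) ⇒ x=7 y=3 heading=W
t=4 move(4) ⇒ x=3 y=3 heading=W
minimal: 4 command(s), checked below 4.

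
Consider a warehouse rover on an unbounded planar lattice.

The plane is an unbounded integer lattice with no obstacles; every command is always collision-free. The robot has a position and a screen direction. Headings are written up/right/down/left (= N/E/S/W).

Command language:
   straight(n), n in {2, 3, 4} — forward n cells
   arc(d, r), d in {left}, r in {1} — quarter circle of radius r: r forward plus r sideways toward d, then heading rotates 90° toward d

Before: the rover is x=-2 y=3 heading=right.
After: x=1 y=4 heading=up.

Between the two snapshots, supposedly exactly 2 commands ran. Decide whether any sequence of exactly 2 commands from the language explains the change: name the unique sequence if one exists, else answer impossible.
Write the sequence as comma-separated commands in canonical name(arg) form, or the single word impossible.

key: position moved to (1,4) AND the heading swung to N — translation plus rotation needed
t0: x=-2 y=3 heading=right
1. straight(2) → x=0 y=3 heading=right
2. arc(left, 1) → x=1 y=4 heading=up
uniquely the one of 16 2-step routes that fits.

straight(2), arc(left, 1)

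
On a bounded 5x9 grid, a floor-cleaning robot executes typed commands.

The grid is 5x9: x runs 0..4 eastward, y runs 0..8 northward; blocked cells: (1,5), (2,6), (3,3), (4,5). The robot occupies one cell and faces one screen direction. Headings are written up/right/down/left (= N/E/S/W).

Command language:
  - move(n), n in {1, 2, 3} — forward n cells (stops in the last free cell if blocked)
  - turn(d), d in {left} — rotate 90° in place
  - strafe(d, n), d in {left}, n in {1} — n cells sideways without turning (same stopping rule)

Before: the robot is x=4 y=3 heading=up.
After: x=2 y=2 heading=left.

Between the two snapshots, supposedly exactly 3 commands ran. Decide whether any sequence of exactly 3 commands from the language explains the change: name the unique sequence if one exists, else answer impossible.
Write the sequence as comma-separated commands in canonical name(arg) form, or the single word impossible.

turn(left), strafe(left, 1), move(2)

key: running move(2) before turn(left) would end elsewhere — order is forced
initial: x=4 y=3 heading=up
t=1 turn(left) ⇒ x=4 y=3 heading=left
t=2 strafe(left, 1) ⇒ x=4 y=2 heading=left
t=3 move(2) ⇒ x=2 y=2 heading=left
no other 3-command option fits: unique.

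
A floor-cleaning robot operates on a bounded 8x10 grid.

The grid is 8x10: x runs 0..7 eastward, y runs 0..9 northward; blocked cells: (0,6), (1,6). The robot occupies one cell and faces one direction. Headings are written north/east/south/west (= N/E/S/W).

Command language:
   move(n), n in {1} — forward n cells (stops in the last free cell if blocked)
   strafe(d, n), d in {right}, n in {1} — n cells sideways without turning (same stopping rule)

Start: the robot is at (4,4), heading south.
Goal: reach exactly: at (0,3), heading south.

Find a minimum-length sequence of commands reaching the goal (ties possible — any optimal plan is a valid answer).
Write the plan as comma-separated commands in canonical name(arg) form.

strafe(right, 1), strafe(right, 1), strafe(right, 1), strafe(right, 1), move(1)

t0: at (4,4), heading south
1. strafe(right, 1) → at (3,4), heading south
2. strafe(right, 1) → at (2,4), heading south
3. strafe(right, 1) → at (1,4), heading south
4. strafe(right, 1) → at (0,4), heading south
5. move(1) → at (0,3), heading south
no 4-step plan works, so 5 is optimal.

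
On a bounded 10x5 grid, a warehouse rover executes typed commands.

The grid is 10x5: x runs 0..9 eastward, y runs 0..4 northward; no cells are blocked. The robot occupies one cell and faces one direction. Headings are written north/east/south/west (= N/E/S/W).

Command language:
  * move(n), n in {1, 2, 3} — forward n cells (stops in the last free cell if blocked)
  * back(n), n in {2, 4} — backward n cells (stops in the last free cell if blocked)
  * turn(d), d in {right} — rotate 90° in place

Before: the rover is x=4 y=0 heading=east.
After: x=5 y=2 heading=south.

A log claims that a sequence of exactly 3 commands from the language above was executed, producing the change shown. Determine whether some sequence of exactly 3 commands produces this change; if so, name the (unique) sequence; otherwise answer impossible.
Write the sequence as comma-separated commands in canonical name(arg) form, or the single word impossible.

key: position moved to (5,2) AND the heading swung to S — translation plus rotation needed
begin: x=4 y=0 heading=east
1. move(1) → x=5 y=0 heading=east
2. turn(right) → x=5 y=0 heading=south
3. back(2) → x=5 y=2 heading=south
no other 3-command option fits: unique.

move(1), turn(right), back(2)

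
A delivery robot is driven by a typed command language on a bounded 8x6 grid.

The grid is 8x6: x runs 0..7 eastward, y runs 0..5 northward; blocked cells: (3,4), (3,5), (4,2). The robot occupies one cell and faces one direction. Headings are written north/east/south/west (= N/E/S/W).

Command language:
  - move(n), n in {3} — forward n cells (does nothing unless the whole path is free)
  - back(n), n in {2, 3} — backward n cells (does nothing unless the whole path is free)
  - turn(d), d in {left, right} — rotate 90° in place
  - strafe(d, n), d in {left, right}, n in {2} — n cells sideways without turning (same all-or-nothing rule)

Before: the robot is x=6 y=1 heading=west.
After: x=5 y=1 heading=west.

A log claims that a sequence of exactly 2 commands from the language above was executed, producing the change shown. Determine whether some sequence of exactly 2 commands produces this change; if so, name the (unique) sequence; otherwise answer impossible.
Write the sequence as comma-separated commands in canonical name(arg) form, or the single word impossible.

move(3), back(2)

key: still facing W at the end — nothing in the sequence rotates
begin: x=6 y=1 heading=west
step 1 (move(3)): x=3 y=1 heading=west
step 2 (back(2)): x=5 y=1 heading=west
no other 2-command option fits: unique.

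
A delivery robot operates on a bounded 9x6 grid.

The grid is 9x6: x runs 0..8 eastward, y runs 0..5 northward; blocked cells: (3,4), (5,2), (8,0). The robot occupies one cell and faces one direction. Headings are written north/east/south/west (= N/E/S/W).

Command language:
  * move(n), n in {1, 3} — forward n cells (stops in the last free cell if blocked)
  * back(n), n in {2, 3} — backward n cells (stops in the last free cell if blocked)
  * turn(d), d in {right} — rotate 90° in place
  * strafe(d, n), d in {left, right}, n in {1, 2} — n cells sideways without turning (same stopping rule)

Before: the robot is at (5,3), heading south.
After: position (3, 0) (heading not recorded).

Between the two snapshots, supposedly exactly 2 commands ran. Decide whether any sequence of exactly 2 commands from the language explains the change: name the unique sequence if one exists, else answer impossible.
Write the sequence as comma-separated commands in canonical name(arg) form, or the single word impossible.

key: running move(3) before strafe(right, 2) would end elsewhere — order is forced
begin: at (5,3), heading south
1. strafe(right, 2) → at (3,3), heading south
2. move(3) → at (3,0), heading south
uniquely the one of 81 2-step routes that fits.

strafe(right, 2), move(3)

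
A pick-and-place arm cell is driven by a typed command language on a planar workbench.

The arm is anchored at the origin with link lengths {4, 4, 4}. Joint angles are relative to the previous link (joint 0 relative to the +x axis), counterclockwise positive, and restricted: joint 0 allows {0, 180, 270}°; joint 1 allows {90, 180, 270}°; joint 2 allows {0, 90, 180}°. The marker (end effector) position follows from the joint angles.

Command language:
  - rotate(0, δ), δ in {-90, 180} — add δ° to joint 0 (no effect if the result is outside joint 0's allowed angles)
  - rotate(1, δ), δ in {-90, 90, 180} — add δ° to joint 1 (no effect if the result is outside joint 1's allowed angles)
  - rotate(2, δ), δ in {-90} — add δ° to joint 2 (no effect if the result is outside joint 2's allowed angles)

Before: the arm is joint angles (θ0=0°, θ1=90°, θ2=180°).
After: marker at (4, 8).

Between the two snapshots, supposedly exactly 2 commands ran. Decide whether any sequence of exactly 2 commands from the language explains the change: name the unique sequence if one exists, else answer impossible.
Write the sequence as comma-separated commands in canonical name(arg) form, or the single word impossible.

from: joint angles (θ0=0°, θ1=90°, θ2=180°)
1. rotate(2, -90) → joint angles (θ0=0°, θ1=90°, θ2=90°)
2. rotate(2, -90) → joint angles (θ0=0°, θ1=90°, θ2=0°)
uniquely the one of 36 2-step routes that fits.

rotate(2, -90), rotate(2, -90)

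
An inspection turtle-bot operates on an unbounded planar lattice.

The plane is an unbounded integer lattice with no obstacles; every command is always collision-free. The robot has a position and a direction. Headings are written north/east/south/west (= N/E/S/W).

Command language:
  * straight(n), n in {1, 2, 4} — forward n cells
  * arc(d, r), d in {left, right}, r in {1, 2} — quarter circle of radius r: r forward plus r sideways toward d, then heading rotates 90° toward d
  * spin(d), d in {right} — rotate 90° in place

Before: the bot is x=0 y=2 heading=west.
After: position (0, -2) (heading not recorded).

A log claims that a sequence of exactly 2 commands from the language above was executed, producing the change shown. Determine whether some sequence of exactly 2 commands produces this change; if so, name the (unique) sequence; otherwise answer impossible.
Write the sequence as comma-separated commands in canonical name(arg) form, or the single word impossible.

begin: x=0 y=2 heading=west
[1] after arc(left, 2): x=-2 y=0 heading=south
[2] after arc(left, 2): x=0 y=-2 heading=east
all 64 alternatives checked — unique.

arc(left, 2), arc(left, 2)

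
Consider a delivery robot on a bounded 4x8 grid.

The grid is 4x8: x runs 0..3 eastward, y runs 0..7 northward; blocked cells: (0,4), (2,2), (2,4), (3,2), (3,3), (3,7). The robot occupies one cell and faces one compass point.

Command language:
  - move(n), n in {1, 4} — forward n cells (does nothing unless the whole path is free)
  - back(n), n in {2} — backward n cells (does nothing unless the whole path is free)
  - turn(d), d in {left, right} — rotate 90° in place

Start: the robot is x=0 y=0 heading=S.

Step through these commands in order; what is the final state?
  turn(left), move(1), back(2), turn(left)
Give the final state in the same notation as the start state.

initial: x=0 y=0 heading=S
step 1 (turn(left)): x=0 y=0 heading=E
step 2 (move(1)): x=1 y=0 heading=E
step 3 (back(2)): x=1 y=0 heading=E
step 4 (turn(left)): x=1 y=0 heading=N

x=1 y=0 heading=N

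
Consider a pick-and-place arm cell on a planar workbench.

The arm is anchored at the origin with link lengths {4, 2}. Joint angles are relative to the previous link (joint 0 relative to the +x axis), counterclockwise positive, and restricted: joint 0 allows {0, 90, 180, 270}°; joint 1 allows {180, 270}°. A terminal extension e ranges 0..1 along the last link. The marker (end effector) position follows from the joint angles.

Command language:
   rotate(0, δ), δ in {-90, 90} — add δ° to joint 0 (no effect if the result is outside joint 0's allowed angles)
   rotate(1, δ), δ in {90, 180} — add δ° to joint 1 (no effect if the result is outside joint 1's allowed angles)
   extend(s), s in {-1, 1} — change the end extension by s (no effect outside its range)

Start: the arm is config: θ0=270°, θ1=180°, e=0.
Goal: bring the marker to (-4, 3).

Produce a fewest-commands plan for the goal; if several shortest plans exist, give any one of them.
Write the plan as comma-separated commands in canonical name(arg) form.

t0: config: θ0=270°, θ1=180°, e=0
1. rotate(0, -90) → config: θ0=180°, θ1=180°, e=0
2. extend(1) → config: θ0=180°, θ1=180°, e=1
3. rotate(1, 90) → config: θ0=180°, θ1=270°, e=1
minimal: 3 command(s), checked below 3.

rotate(0, -90), extend(1), rotate(1, 90)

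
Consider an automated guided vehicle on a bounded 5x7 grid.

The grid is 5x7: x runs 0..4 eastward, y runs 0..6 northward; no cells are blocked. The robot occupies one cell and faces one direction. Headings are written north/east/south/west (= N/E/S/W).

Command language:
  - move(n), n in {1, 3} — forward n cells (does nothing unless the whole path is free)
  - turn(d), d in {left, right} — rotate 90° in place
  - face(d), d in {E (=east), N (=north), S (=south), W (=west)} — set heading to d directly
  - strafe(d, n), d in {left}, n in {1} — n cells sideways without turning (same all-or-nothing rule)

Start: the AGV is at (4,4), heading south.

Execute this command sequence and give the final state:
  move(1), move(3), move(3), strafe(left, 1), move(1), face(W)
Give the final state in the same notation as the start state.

at (4,0), heading west

t0: at (4,4), heading south
[1] after move(1): at (4,3), heading south
[2] after move(3): at (4,0), heading south
[3] after move(3): at (4,0), heading south
[4] after strafe(left, 1): at (4,0), heading south
[5] after move(1): at (4,0), heading south
[6] after face(W): at (4,0), heading west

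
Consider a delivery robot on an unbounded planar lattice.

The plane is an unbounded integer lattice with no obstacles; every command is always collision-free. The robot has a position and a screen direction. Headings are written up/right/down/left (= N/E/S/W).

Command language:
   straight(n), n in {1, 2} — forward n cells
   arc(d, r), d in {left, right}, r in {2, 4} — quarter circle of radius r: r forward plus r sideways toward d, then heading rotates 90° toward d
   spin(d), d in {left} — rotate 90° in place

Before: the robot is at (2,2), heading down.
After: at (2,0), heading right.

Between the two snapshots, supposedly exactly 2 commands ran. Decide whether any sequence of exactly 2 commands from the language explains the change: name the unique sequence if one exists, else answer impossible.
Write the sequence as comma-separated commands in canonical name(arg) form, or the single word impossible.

straight(2), spin(left)

key: order matters: swapping straight(2) and spin(left) lands elsewhere
start: at (2,2), heading down
1. straight(2) → at (2,0), heading down
2. spin(left) → at (2,0), heading right
uniquely the one of 49 2-step routes that fits.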